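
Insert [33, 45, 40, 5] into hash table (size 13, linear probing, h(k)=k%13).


Insertions: 33->slot 7; 45->slot 6; 40->slot 1; 5->slot 5
Table: [None, 40, None, None, None, 5, 45, 33, None, None, None, None, None]


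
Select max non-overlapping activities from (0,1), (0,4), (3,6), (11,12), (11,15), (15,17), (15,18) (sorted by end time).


Greedy: pick earliest-ending, then skip overlaps.
Selected (4 activities): [(0, 1), (3, 6), (11, 12), (15, 17)]


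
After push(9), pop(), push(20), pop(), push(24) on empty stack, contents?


push(9) -> [9]
pop() returns 9 -> []
push(20) -> [20]
pop() returns 20 -> []
push(24) -> [24]
Final stack (bottom to top): [24]


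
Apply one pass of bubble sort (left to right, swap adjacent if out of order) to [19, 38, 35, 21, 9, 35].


After one pass: [19, 35, 21, 9, 35, 38]


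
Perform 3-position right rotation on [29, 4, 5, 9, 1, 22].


Right rotate by 3: [9, 1, 22, 29, 4, 5]


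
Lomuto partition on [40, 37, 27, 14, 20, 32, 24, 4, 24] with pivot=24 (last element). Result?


Elements <= 24 go left of pivot.
Result: [14, 20, 24, 4, 24, 32, 27, 40, 37], pivot at index 4


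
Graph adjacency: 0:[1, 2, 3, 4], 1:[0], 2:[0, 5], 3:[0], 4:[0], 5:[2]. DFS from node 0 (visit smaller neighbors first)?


DFS stack-based: start with [0]
Visit order: [0, 1, 2, 5, 3, 4]


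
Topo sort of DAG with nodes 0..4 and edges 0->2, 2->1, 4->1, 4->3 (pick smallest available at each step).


Kahn's algorithm, process smallest node first
Order: [0, 2, 4, 1, 3]


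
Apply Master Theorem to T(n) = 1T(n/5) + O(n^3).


a=1, b=5, c=3. log_5(1)=0 < c=3. Case 3: O(n^c) = O(n^3)
Complexity: O(n^3)


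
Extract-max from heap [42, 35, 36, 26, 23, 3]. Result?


Max = 42
Replace root with last, heapify down
Resulting heap: [36, 35, 3, 26, 23]


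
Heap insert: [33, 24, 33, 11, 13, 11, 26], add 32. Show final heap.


Append 32: [33, 24, 33, 11, 13, 11, 26, 32]
Bubble up: swap idx 7(32) with idx 3(11); swap idx 3(32) with idx 1(24)
Result: [33, 32, 33, 24, 13, 11, 26, 11]


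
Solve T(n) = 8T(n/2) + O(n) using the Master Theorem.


a=8, b=2, c=1. log_2(8)=3 > c=1. Case 1: O(n^log_b(a)) = O(n^3)
Complexity: O(n^3)


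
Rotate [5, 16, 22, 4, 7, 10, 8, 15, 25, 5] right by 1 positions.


Right rotate by 1: [5, 5, 16, 22, 4, 7, 10, 8, 15, 25]


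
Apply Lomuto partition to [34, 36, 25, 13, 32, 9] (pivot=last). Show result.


Elements <= 9 go left of pivot.
Result: [9, 36, 25, 13, 32, 34], pivot at index 0


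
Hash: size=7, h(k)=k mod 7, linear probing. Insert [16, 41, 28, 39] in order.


Insertions: 16->slot 2; 41->slot 6; 28->slot 0; 39->slot 4
Table: [28, None, 16, None, 39, None, 41]


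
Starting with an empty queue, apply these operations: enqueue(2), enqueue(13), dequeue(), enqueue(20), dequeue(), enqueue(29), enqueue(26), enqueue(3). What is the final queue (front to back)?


enqueue(2) -> [2]
enqueue(13) -> [2, 13]
dequeue() returns 2 -> [13]
enqueue(20) -> [13, 20]
dequeue() returns 13 -> [20]
enqueue(29) -> [20, 29]
enqueue(26) -> [20, 29, 26]
enqueue(3) -> [20, 29, 26, 3]
Final queue (front to back): [20, 29, 26, 3]


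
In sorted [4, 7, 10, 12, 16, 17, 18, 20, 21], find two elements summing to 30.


Two pointers: lo=0, hi=8
Found pair: (10, 20) summing to 30


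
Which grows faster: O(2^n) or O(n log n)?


linearithmic grows slower than exponential
O(n log n) is asymptotically smaller; O(2^n) grows faster


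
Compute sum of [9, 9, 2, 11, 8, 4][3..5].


Prefix sums: [0, 9, 18, 20, 31, 39, 43]
Sum[3..5] = prefix[6] - prefix[3] = 43 - 20 = 23


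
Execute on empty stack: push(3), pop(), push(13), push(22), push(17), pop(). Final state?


push(3) -> [3]
pop() returns 3 -> []
push(13) -> [13]
push(22) -> [13, 22]
push(17) -> [13, 22, 17]
pop() returns 17 -> [13, 22]
Final stack (bottom to top): [13, 22]


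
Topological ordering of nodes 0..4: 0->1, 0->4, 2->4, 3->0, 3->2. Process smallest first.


Kahn's algorithm, process smallest node first
Order: [3, 0, 1, 2, 4]


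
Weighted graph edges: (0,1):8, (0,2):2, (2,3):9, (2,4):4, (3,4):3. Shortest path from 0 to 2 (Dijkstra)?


Dijkstra from 0:
Distances: {0: 0, 1: 8, 2: 2, 3: 9, 4: 6}
Shortest distance to 2 = 2, path = [0, 2]


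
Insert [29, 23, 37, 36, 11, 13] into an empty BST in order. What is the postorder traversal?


Root = 29; build tree by BST insertion.
Postorder traversal: [13, 11, 23, 36, 37, 29]


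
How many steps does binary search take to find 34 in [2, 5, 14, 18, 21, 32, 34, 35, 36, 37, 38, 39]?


Search for 34:
[0,11] mid=5 arr[5]=32
[6,11] mid=8 arr[8]=36
[6,7] mid=6 arr[6]=34
Total: 3 comparisons


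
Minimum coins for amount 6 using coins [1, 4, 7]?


dp[0]=0; dp[i]=1+min(dp[i-c] for c in coins)
...dp[1]=1, dp[2]=2, dp[3]=3, dp[4]=1, dp[5]=2, dp[6]=3
Minimum coins for 6 = 3


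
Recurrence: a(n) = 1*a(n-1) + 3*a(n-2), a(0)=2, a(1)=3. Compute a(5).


Build bottom-up:
...a(3)=18, a(4)=45, a(5)=1*45+3*18=99


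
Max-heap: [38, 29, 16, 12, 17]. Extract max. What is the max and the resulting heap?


Max = 38
Replace root with last, heapify down
Resulting heap: [29, 17, 16, 12]


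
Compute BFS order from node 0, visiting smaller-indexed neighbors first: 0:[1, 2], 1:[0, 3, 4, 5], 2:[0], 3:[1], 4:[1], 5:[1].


BFS queue: start with [0]
Visit order: [0, 1, 2, 3, 4, 5]


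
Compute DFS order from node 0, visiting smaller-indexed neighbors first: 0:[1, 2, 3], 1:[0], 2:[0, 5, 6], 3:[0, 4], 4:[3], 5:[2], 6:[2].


DFS stack-based: start with [0]
Visit order: [0, 1, 2, 5, 6, 3, 4]


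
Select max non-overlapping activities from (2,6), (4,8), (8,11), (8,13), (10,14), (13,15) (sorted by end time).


Greedy: pick earliest-ending, then skip overlaps.
Selected (3 activities): [(2, 6), (8, 11), (13, 15)]


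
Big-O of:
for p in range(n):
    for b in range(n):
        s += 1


Per nesting level: O(n) * O(n) = O(n^2)
Complexity: O(n^2)


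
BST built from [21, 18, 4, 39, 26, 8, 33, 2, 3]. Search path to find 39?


BST root = 21
Search for 39: compare at each node
Path: [21, 39]


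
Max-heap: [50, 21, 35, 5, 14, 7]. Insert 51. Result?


Append 51: [50, 21, 35, 5, 14, 7, 51]
Bubble up: swap idx 6(51) with idx 2(35); swap idx 2(51) with idx 0(50)
Result: [51, 21, 50, 5, 14, 7, 35]


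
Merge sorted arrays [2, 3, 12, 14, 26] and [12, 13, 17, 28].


Compare heads, take smaller each step.
Merged: [2, 3, 12, 12, 13, 14, 17, 26, 28]


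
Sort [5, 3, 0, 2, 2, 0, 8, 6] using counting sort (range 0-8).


Count array: [2, 0, 2, 1, 0, 1, 1, 0, 1]
Reconstruct: [0, 0, 2, 2, 3, 5, 6, 8]


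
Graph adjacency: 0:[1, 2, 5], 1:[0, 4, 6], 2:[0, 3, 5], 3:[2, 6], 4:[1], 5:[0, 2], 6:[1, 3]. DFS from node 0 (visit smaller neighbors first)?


DFS stack-based: start with [0]
Visit order: [0, 1, 4, 6, 3, 2, 5]


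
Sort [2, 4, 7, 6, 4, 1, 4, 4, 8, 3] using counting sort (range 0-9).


Count array: [0, 1, 1, 1, 4, 0, 1, 1, 1, 0]
Reconstruct: [1, 2, 3, 4, 4, 4, 4, 6, 7, 8]


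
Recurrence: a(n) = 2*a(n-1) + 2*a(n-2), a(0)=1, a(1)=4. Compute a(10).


Build bottom-up:
...a(8)=4240, a(9)=11584, a(10)=2*11584+2*4240=31648


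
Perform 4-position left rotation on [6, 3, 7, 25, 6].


Left rotate by 4: [6, 6, 3, 7, 25]


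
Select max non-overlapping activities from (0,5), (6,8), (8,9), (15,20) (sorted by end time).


Greedy: pick earliest-ending, then skip overlaps.
Selected (4 activities): [(0, 5), (6, 8), (8, 9), (15, 20)]


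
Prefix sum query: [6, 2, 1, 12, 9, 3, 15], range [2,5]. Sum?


Prefix sums: [0, 6, 8, 9, 21, 30, 33, 48]
Sum[2..5] = prefix[6] - prefix[2] = 33 - 8 = 25


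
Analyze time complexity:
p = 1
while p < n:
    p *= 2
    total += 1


Per nesting level: O(log n) = O(log n)
Complexity: O(log n)


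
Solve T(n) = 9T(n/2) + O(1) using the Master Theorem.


a=9, b=2, c=0. log_2(9)=3.170 > c=0. Case 1: O(n^log_b(a)) = O(n^3.170)
Complexity: O(n^3.170)


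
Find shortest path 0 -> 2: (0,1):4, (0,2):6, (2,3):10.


Dijkstra from 0:
Distances: {0: 0, 1: 4, 2: 6, 3: 16}
Shortest distance to 2 = 6, path = [0, 2]


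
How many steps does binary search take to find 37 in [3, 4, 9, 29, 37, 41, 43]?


Search for 37:
[0,6] mid=3 arr[3]=29
[4,6] mid=5 arr[5]=41
[4,4] mid=4 arr[4]=37
Total: 3 comparisons


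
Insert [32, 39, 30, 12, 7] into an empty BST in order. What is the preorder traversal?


Root = 32; build tree by BST insertion.
Preorder traversal: [32, 30, 12, 7, 39]


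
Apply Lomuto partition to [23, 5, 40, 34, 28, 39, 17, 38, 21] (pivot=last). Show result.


Elements <= 21 go left of pivot.
Result: [5, 17, 21, 34, 28, 39, 23, 38, 40], pivot at index 2


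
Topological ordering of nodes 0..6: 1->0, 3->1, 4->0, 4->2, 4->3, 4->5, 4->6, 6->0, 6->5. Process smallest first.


Kahn's algorithm, process smallest node first
Order: [4, 2, 3, 1, 6, 0, 5]


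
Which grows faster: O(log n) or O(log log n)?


double-logarithmic grows slower than logarithmic
O(log log n) is asymptotically smaller; O(log n) grows faster


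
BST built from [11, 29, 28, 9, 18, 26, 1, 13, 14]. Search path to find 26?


BST root = 11
Search for 26: compare at each node
Path: [11, 29, 28, 18, 26]


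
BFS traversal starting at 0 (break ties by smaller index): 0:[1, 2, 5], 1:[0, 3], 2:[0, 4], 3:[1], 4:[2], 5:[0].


BFS queue: start with [0]
Visit order: [0, 1, 2, 5, 3, 4]


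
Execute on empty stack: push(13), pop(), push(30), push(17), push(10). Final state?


push(13) -> [13]
pop() returns 13 -> []
push(30) -> [30]
push(17) -> [30, 17]
push(10) -> [30, 17, 10]
Final stack (bottom to top): [30, 17, 10]


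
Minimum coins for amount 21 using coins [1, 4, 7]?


dp[0]=0; dp[i]=1+min(dp[i-c] for c in coins)
...dp[16]=4, dp[17]=5, dp[18]=3, dp[19]=4, dp[20]=5, dp[21]=3
Minimum coins for 21 = 3


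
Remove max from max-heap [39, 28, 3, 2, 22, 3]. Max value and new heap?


Max = 39
Replace root with last, heapify down
Resulting heap: [28, 22, 3, 2, 3]


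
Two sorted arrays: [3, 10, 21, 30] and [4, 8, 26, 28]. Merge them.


Compare heads, take smaller each step.
Merged: [3, 4, 8, 10, 21, 26, 28, 30]


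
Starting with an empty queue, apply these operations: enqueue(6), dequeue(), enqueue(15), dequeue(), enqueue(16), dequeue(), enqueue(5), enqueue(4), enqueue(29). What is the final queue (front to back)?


enqueue(6) -> [6]
dequeue() returns 6 -> []
enqueue(15) -> [15]
dequeue() returns 15 -> []
enqueue(16) -> [16]
dequeue() returns 16 -> []
enqueue(5) -> [5]
enqueue(4) -> [5, 4]
enqueue(29) -> [5, 4, 29]
Final queue (front to back): [5, 4, 29]


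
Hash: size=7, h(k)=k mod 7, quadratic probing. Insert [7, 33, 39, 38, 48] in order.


Insertions: 7->slot 0; 33->slot 5; 39->slot 4; 38->slot 3; 48->slot 6
Table: [7, None, None, 38, 39, 33, 48]


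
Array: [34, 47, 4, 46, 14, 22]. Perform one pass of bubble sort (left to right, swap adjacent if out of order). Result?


After one pass: [34, 4, 46, 14, 22, 47]


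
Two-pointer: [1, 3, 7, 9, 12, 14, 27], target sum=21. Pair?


Two pointers: lo=0, hi=6
Found pair: (7, 14) summing to 21


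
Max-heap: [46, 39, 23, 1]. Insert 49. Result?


Append 49: [46, 39, 23, 1, 49]
Bubble up: swap idx 4(49) with idx 1(39); swap idx 1(49) with idx 0(46)
Result: [49, 46, 23, 1, 39]


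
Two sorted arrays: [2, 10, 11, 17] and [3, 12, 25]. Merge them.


Compare heads, take smaller each step.
Merged: [2, 3, 10, 11, 12, 17, 25]


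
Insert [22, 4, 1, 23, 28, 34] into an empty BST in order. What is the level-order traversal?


Root = 22; build tree by BST insertion.
Level-Order traversal: [22, 4, 23, 1, 28, 34]


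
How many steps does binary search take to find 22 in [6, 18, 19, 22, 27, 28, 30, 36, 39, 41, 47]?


Search for 22:
[0,10] mid=5 arr[5]=28
[0,4] mid=2 arr[2]=19
[3,4] mid=3 arr[3]=22
Total: 3 comparisons


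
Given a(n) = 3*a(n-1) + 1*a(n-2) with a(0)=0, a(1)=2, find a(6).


Build bottom-up:
...a(4)=66, a(5)=218, a(6)=3*218+1*66=720


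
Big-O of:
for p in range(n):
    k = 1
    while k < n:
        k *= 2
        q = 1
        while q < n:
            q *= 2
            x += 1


Per nesting level: O(n) * O(log n) * O(log n) = O(n (log n)^2)
Complexity: O(n (log n)^2)


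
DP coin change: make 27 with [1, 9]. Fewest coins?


dp[0]=0; dp[i]=1+min(dp[i-c] for c in coins)
...dp[22]=6, dp[23]=7, dp[24]=8, dp[25]=9, dp[26]=10, dp[27]=3
Minimum coins for 27 = 3


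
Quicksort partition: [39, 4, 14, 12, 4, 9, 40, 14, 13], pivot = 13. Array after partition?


Elements <= 13 go left of pivot.
Result: [4, 12, 4, 9, 13, 39, 40, 14, 14], pivot at index 4


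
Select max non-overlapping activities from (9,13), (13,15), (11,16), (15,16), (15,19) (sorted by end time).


Greedy: pick earliest-ending, then skip overlaps.
Selected (3 activities): [(9, 13), (13, 15), (15, 16)]


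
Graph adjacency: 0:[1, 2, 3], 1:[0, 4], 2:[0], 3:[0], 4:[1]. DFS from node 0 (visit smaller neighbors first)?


DFS stack-based: start with [0]
Visit order: [0, 1, 4, 2, 3]


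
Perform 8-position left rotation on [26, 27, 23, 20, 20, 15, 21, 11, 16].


Left rotate by 8: [16, 26, 27, 23, 20, 20, 15, 21, 11]


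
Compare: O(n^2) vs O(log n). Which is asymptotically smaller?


logarithmic grows slower than quadratic
O(log n) is asymptotically smaller; O(n^2) grows faster


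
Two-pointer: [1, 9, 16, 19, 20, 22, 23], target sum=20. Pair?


Two pointers: lo=0, hi=6
Found pair: (1, 19) summing to 20


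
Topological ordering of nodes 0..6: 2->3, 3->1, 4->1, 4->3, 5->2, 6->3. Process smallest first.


Kahn's algorithm, process smallest node first
Order: [0, 4, 5, 2, 6, 3, 1]


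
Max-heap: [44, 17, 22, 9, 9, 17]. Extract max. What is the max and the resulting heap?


Max = 44
Replace root with last, heapify down
Resulting heap: [22, 17, 17, 9, 9]


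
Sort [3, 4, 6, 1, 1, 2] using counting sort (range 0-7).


Count array: [0, 2, 1, 1, 1, 0, 1, 0]
Reconstruct: [1, 1, 2, 3, 4, 6]


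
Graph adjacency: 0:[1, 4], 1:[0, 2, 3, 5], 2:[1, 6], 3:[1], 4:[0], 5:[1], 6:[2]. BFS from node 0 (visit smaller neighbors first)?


BFS queue: start with [0]
Visit order: [0, 1, 4, 2, 3, 5, 6]


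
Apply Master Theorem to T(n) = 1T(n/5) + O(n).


a=1, b=5, c=1. log_5(1)=0 < c=1. Case 3: O(n^c) = O(n)
Complexity: O(n)


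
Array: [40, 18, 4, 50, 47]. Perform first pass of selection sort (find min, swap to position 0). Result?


After one pass: [4, 18, 40, 50, 47]


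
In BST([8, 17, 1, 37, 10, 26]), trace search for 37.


BST root = 8
Search for 37: compare at each node
Path: [8, 17, 37]


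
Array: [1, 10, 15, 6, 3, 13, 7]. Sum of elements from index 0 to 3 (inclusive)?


Prefix sums: [0, 1, 11, 26, 32, 35, 48, 55]
Sum[0..3] = prefix[4] - prefix[0] = 32 - 0 = 32


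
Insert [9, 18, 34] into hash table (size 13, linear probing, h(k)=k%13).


Insertions: 9->slot 9; 18->slot 5; 34->slot 8
Table: [None, None, None, None, None, 18, None, None, 34, 9, None, None, None]


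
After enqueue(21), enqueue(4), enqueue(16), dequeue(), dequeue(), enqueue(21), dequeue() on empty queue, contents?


enqueue(21) -> [21]
enqueue(4) -> [21, 4]
enqueue(16) -> [21, 4, 16]
dequeue() returns 21 -> [4, 16]
dequeue() returns 4 -> [16]
enqueue(21) -> [16, 21]
dequeue() returns 16 -> [21]
Final queue (front to back): [21]


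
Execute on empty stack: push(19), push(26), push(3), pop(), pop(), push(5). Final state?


push(19) -> [19]
push(26) -> [19, 26]
push(3) -> [19, 26, 3]
pop() returns 3 -> [19, 26]
pop() returns 26 -> [19]
push(5) -> [19, 5]
Final stack (bottom to top): [19, 5]


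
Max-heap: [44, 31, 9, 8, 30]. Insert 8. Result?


Append 8: [44, 31, 9, 8, 30, 8]
Bubble up: no swaps needed
Result: [44, 31, 9, 8, 30, 8]


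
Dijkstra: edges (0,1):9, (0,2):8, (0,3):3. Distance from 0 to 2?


Dijkstra from 0:
Distances: {0: 0, 1: 9, 2: 8, 3: 3}
Shortest distance to 2 = 8, path = [0, 2]


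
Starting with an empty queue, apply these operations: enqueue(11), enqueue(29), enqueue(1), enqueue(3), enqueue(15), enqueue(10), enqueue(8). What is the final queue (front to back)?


enqueue(11) -> [11]
enqueue(29) -> [11, 29]
enqueue(1) -> [11, 29, 1]
enqueue(3) -> [11, 29, 1, 3]
enqueue(15) -> [11, 29, 1, 3, 15]
enqueue(10) -> [11, 29, 1, 3, 15, 10]
enqueue(8) -> [11, 29, 1, 3, 15, 10, 8]
Final queue (front to back): [11, 29, 1, 3, 15, 10, 8]


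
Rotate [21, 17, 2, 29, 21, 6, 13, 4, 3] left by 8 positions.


Left rotate by 8: [3, 21, 17, 2, 29, 21, 6, 13, 4]


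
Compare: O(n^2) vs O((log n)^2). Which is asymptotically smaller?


polylogarithmic grows slower than quadratic
O((log n)^2) is asymptotically smaller; O(n^2) grows faster


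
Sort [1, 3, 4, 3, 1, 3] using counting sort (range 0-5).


Count array: [0, 2, 0, 3, 1, 0]
Reconstruct: [1, 1, 3, 3, 3, 4]


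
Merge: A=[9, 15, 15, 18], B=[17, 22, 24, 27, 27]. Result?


Compare heads, take smaller each step.
Merged: [9, 15, 15, 17, 18, 22, 24, 27, 27]


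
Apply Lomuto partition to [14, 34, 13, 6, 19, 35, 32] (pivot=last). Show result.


Elements <= 32 go left of pivot.
Result: [14, 13, 6, 19, 32, 35, 34], pivot at index 4


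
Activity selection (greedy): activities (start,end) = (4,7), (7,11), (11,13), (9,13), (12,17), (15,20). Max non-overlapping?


Greedy: pick earliest-ending, then skip overlaps.
Selected (4 activities): [(4, 7), (7, 11), (11, 13), (15, 20)]


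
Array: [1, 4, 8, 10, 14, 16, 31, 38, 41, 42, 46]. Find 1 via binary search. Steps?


Search for 1:
[0,10] mid=5 arr[5]=16
[0,4] mid=2 arr[2]=8
[0,1] mid=0 arr[0]=1
Total: 3 comparisons


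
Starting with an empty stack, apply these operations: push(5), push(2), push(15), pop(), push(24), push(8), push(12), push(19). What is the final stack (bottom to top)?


push(5) -> [5]
push(2) -> [5, 2]
push(15) -> [5, 2, 15]
pop() returns 15 -> [5, 2]
push(24) -> [5, 2, 24]
push(8) -> [5, 2, 24, 8]
push(12) -> [5, 2, 24, 8, 12]
push(19) -> [5, 2, 24, 8, 12, 19]
Final stack (bottom to top): [5, 2, 24, 8, 12, 19]


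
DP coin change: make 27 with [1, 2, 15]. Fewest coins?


dp[0]=0; dp[i]=1+min(dp[i-c] for c in coins)
...dp[22]=5, dp[23]=5, dp[24]=6, dp[25]=6, dp[26]=7, dp[27]=7
Minimum coins for 27 = 7


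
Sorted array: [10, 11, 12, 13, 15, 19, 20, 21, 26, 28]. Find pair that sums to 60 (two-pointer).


Two pointers: lo=0, hi=9
No pair sums to 60


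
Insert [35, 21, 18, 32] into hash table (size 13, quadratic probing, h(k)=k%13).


Insertions: 35->slot 9; 21->slot 8; 18->slot 5; 32->slot 6
Table: [None, None, None, None, None, 18, 32, None, 21, 35, None, None, None]


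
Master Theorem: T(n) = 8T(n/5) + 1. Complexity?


a=8, b=5, c=0. log_5(8)=1.292 > c=0. Case 1: O(n^log_b(a)) = O(n^1.292)
Complexity: O(n^1.292)


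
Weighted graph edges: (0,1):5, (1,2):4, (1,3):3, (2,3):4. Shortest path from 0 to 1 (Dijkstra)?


Dijkstra from 0:
Distances: {0: 0, 1: 5, 2: 9, 3: 8}
Shortest distance to 1 = 5, path = [0, 1]


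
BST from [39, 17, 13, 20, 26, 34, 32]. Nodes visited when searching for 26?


BST root = 39
Search for 26: compare at each node
Path: [39, 17, 20, 26]


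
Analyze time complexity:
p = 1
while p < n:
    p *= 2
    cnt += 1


Per nesting level: O(log n) = O(log n)
Complexity: O(log n)


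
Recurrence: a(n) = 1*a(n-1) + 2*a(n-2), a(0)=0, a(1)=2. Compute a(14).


Build bottom-up:
...a(12)=2730, a(13)=5462, a(14)=1*5462+2*2730=10922


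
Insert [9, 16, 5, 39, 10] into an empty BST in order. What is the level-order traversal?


Root = 9; build tree by BST insertion.
Level-Order traversal: [9, 5, 16, 10, 39]


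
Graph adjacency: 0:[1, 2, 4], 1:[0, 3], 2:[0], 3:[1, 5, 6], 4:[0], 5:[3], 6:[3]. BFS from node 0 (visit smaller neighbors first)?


BFS queue: start with [0]
Visit order: [0, 1, 2, 4, 3, 5, 6]


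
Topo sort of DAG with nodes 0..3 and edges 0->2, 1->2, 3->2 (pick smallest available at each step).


Kahn's algorithm, process smallest node first
Order: [0, 1, 3, 2]


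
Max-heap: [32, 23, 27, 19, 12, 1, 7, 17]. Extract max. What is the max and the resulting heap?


Max = 32
Replace root with last, heapify down
Resulting heap: [27, 23, 17, 19, 12, 1, 7]


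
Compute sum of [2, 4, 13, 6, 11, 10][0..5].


Prefix sums: [0, 2, 6, 19, 25, 36, 46]
Sum[0..5] = prefix[6] - prefix[0] = 46 - 0 = 46


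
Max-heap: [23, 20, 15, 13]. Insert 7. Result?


Append 7: [23, 20, 15, 13, 7]
Bubble up: no swaps needed
Result: [23, 20, 15, 13, 7]


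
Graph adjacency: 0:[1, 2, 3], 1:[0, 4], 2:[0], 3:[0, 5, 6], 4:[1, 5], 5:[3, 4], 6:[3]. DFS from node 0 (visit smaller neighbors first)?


DFS stack-based: start with [0]
Visit order: [0, 1, 4, 5, 3, 6, 2]


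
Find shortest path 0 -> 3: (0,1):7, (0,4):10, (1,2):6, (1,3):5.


Dijkstra from 0:
Distances: {0: 0, 1: 7, 2: 13, 3: 12, 4: 10}
Shortest distance to 3 = 12, path = [0, 1, 3]


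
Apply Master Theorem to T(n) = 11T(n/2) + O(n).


a=11, b=2, c=1. log_2(11)=3.459 > c=1. Case 1: O(n^log_b(a)) = O(n^3.459)
Complexity: O(n^3.459)


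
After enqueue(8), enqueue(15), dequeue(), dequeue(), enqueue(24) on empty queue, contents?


enqueue(8) -> [8]
enqueue(15) -> [8, 15]
dequeue() returns 8 -> [15]
dequeue() returns 15 -> []
enqueue(24) -> [24]
Final queue (front to back): [24]


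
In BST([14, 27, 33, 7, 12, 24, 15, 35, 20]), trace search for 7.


BST root = 14
Search for 7: compare at each node
Path: [14, 7]


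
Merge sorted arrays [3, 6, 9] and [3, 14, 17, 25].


Compare heads, take smaller each step.
Merged: [3, 3, 6, 9, 14, 17, 25]


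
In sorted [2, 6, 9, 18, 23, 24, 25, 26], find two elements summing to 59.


Two pointers: lo=0, hi=7
No pair sums to 59


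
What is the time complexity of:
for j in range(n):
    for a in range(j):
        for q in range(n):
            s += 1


Per nesting level: O(n) * O(n) [triangular over j] * O(n) = O(n^3)
Complexity: O(n^3)


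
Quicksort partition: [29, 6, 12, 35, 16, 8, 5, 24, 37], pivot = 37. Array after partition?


Elements <= 37 go left of pivot.
Result: [29, 6, 12, 35, 16, 8, 5, 24, 37], pivot at index 8


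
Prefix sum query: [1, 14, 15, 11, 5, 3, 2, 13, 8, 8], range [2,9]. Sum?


Prefix sums: [0, 1, 15, 30, 41, 46, 49, 51, 64, 72, 80]
Sum[2..9] = prefix[10] - prefix[2] = 80 - 15 = 65


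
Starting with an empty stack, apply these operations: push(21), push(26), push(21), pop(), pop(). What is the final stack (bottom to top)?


push(21) -> [21]
push(26) -> [21, 26]
push(21) -> [21, 26, 21]
pop() returns 21 -> [21, 26]
pop() returns 26 -> [21]
Final stack (bottom to top): [21]


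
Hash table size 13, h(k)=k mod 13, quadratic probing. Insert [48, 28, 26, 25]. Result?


Insertions: 48->slot 9; 28->slot 2; 26->slot 0; 25->slot 12
Table: [26, None, 28, None, None, None, None, None, None, 48, None, None, 25]


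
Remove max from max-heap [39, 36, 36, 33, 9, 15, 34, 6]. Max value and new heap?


Max = 39
Replace root with last, heapify down
Resulting heap: [36, 33, 36, 6, 9, 15, 34]


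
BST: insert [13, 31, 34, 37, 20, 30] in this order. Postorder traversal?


Root = 13; build tree by BST insertion.
Postorder traversal: [30, 20, 37, 34, 31, 13]


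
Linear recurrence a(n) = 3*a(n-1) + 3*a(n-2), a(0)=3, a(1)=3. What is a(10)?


Build bottom-up:
...a(8)=50058, a(9)=189783, a(10)=3*189783+3*50058=719523


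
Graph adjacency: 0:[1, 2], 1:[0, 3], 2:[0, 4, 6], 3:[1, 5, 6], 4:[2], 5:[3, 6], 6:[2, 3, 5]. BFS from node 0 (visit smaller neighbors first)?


BFS queue: start with [0]
Visit order: [0, 1, 2, 3, 4, 6, 5]


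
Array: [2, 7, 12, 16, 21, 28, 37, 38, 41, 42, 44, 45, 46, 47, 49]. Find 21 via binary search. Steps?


Search for 21:
[0,14] mid=7 arr[7]=38
[0,6] mid=3 arr[3]=16
[4,6] mid=5 arr[5]=28
[4,4] mid=4 arr[4]=21
Total: 4 comparisons


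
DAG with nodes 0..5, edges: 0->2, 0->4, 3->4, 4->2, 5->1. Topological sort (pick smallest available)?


Kahn's algorithm, process smallest node first
Order: [0, 3, 4, 2, 5, 1]


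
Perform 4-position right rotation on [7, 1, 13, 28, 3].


Right rotate by 4: [1, 13, 28, 3, 7]


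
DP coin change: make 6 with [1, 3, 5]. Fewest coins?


dp[0]=0; dp[i]=1+min(dp[i-c] for c in coins)
...dp[1]=1, dp[2]=2, dp[3]=1, dp[4]=2, dp[5]=1, dp[6]=2
Minimum coins for 6 = 2


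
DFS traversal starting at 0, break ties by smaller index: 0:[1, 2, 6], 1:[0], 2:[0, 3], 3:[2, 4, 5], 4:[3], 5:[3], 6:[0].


DFS stack-based: start with [0]
Visit order: [0, 1, 2, 3, 4, 5, 6]


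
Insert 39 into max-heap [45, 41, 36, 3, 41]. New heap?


Append 39: [45, 41, 36, 3, 41, 39]
Bubble up: swap idx 5(39) with idx 2(36)
Result: [45, 41, 39, 3, 41, 36]


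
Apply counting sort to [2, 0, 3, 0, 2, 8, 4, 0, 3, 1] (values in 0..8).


Count array: [3, 1, 2, 2, 1, 0, 0, 0, 1]
Reconstruct: [0, 0, 0, 1, 2, 2, 3, 3, 4, 8]


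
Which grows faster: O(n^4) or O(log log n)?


double-logarithmic grows slower than quartic
O(log log n) is asymptotically smaller; O(n^4) grows faster


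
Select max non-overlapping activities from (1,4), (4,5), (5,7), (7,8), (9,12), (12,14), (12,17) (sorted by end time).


Greedy: pick earliest-ending, then skip overlaps.
Selected (6 activities): [(1, 4), (4, 5), (5, 7), (7, 8), (9, 12), (12, 14)]


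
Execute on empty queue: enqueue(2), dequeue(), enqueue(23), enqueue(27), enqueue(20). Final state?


enqueue(2) -> [2]
dequeue() returns 2 -> []
enqueue(23) -> [23]
enqueue(27) -> [23, 27]
enqueue(20) -> [23, 27, 20]
Final queue (front to back): [23, 27, 20]


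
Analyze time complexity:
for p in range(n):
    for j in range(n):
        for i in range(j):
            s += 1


Per nesting level: O(n) * O(n) * O(n) [triangular over j] = O(n^3)
Complexity: O(n^3)


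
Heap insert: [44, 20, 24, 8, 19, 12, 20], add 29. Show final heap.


Append 29: [44, 20, 24, 8, 19, 12, 20, 29]
Bubble up: swap idx 7(29) with idx 3(8); swap idx 3(29) with idx 1(20)
Result: [44, 29, 24, 20, 19, 12, 20, 8]


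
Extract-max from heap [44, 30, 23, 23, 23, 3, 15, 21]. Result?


Max = 44
Replace root with last, heapify down
Resulting heap: [30, 23, 23, 21, 23, 3, 15]


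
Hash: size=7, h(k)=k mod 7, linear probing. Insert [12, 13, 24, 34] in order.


Insertions: 12->slot 5; 13->slot 6; 24->slot 3; 34->slot 0
Table: [34, None, None, 24, None, 12, 13]


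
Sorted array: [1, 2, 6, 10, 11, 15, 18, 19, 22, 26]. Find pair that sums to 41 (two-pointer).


Two pointers: lo=0, hi=9
Found pair: (15, 26) summing to 41


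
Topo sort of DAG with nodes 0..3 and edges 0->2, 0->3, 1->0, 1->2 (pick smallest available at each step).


Kahn's algorithm, process smallest node first
Order: [1, 0, 2, 3]


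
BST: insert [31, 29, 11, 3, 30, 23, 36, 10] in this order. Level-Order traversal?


Root = 31; build tree by BST insertion.
Level-Order traversal: [31, 29, 36, 11, 30, 3, 23, 10]


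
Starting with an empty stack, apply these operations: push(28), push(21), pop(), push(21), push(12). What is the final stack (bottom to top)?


push(28) -> [28]
push(21) -> [28, 21]
pop() returns 21 -> [28]
push(21) -> [28, 21]
push(12) -> [28, 21, 12]
Final stack (bottom to top): [28, 21, 12]


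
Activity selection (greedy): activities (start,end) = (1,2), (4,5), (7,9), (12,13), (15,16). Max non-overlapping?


Greedy: pick earliest-ending, then skip overlaps.
Selected (5 activities): [(1, 2), (4, 5), (7, 9), (12, 13), (15, 16)]


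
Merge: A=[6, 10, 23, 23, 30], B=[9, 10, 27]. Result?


Compare heads, take smaller each step.
Merged: [6, 9, 10, 10, 23, 23, 27, 30]


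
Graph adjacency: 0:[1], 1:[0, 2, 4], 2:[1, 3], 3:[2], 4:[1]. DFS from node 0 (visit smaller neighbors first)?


DFS stack-based: start with [0]
Visit order: [0, 1, 2, 3, 4]


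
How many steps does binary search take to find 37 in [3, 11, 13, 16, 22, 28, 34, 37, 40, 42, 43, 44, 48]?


Search for 37:
[0,12] mid=6 arr[6]=34
[7,12] mid=9 arr[9]=42
[7,8] mid=7 arr[7]=37
Total: 3 comparisons


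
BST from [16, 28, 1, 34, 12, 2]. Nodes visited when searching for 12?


BST root = 16
Search for 12: compare at each node
Path: [16, 1, 12]


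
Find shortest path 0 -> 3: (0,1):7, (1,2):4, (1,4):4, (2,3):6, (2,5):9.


Dijkstra from 0:
Distances: {0: 0, 1: 7, 2: 11, 3: 17, 4: 11, 5: 20}
Shortest distance to 3 = 17, path = [0, 1, 2, 3]


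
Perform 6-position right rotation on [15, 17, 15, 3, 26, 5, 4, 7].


Right rotate by 6: [15, 3, 26, 5, 4, 7, 15, 17]


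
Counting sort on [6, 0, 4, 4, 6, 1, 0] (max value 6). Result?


Count array: [2, 1, 0, 0, 2, 0, 2]
Reconstruct: [0, 0, 1, 4, 4, 6, 6]


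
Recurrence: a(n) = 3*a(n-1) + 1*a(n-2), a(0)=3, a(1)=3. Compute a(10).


Build bottom-up:
...a(8)=15348, a(9)=50691, a(10)=3*50691+1*15348=167421


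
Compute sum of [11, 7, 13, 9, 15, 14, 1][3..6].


Prefix sums: [0, 11, 18, 31, 40, 55, 69, 70]
Sum[3..6] = prefix[7] - prefix[3] = 70 - 31 = 39


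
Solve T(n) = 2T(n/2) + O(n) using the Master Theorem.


a=2, b=2, c=1. log_2(2)=1 = c=1. Case 2: O(n^c log n) = O(n log n)
Complexity: O(n log n)


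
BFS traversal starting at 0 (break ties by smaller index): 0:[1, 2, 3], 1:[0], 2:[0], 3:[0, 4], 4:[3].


BFS queue: start with [0]
Visit order: [0, 1, 2, 3, 4]


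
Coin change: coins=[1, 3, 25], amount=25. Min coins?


dp[0]=0; dp[i]=1+min(dp[i-c] for c in coins)
...dp[20]=8, dp[21]=7, dp[22]=8, dp[23]=9, dp[24]=8, dp[25]=1
Minimum coins for 25 = 1


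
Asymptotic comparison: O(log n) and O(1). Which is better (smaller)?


constant grows slower than logarithmic
O(1) is asymptotically smaller; O(log n) grows faster


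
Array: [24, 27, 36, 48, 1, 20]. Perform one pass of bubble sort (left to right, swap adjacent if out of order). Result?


After one pass: [24, 27, 36, 1, 20, 48]


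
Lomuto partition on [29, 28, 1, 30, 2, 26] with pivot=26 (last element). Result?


Elements <= 26 go left of pivot.
Result: [1, 2, 26, 30, 28, 29], pivot at index 2


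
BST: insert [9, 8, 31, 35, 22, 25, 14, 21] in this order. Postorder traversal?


Root = 9; build tree by BST insertion.
Postorder traversal: [8, 21, 14, 25, 22, 35, 31, 9]


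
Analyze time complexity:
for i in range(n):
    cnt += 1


Per nesting level: O(n) = O(n)
Complexity: O(n)


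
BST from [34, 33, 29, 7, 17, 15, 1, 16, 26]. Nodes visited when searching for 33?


BST root = 34
Search for 33: compare at each node
Path: [34, 33]


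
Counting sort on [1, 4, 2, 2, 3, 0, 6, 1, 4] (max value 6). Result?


Count array: [1, 2, 2, 1, 2, 0, 1]
Reconstruct: [0, 1, 1, 2, 2, 3, 4, 4, 6]


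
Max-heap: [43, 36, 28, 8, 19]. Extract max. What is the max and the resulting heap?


Max = 43
Replace root with last, heapify down
Resulting heap: [36, 19, 28, 8]


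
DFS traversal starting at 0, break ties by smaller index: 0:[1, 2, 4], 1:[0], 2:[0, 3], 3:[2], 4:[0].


DFS stack-based: start with [0]
Visit order: [0, 1, 2, 3, 4]


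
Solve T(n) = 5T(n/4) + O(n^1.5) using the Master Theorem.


a=5, b=4, c=1.5. log_4(5)=1.161 < c=1.5. Case 3: O(n^c) = O(n^1.500)
Complexity: O(n^1.500)


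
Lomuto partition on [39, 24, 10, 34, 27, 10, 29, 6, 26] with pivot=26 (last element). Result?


Elements <= 26 go left of pivot.
Result: [24, 10, 10, 6, 26, 39, 29, 34, 27], pivot at index 4


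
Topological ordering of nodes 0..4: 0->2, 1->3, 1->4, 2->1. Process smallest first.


Kahn's algorithm, process smallest node first
Order: [0, 2, 1, 3, 4]


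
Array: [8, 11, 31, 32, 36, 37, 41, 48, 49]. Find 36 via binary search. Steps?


Search for 36:
[0,8] mid=4 arr[4]=36
Total: 1 comparisons


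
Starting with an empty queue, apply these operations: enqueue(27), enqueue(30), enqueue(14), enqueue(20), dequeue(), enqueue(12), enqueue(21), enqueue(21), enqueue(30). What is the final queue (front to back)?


enqueue(27) -> [27]
enqueue(30) -> [27, 30]
enqueue(14) -> [27, 30, 14]
enqueue(20) -> [27, 30, 14, 20]
dequeue() returns 27 -> [30, 14, 20]
enqueue(12) -> [30, 14, 20, 12]
enqueue(21) -> [30, 14, 20, 12, 21]
enqueue(21) -> [30, 14, 20, 12, 21, 21]
enqueue(30) -> [30, 14, 20, 12, 21, 21, 30]
Final queue (front to back): [30, 14, 20, 12, 21, 21, 30]


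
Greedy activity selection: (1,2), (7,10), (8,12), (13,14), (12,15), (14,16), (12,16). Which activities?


Greedy: pick earliest-ending, then skip overlaps.
Selected (4 activities): [(1, 2), (7, 10), (13, 14), (14, 16)]


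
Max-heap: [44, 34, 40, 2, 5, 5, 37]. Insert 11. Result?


Append 11: [44, 34, 40, 2, 5, 5, 37, 11]
Bubble up: swap idx 7(11) with idx 3(2)
Result: [44, 34, 40, 11, 5, 5, 37, 2]


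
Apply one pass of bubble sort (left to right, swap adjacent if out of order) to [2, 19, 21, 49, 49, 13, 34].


After one pass: [2, 19, 21, 49, 13, 34, 49]


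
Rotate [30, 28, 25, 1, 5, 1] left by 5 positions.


Left rotate by 5: [1, 30, 28, 25, 1, 5]


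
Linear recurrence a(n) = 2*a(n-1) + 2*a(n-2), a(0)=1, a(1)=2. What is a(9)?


Build bottom-up:
...a(7)=896, a(8)=2448, a(9)=2*2448+2*896=6688


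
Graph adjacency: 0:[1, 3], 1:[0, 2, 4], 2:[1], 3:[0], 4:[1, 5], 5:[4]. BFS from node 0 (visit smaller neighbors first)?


BFS queue: start with [0]
Visit order: [0, 1, 3, 2, 4, 5]


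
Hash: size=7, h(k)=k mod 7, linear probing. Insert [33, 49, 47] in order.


Insertions: 33->slot 5; 49->slot 0; 47->slot 6
Table: [49, None, None, None, None, 33, 47]


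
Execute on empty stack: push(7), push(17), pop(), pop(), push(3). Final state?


push(7) -> [7]
push(17) -> [7, 17]
pop() returns 17 -> [7]
pop() returns 7 -> []
push(3) -> [3]
Final stack (bottom to top): [3]


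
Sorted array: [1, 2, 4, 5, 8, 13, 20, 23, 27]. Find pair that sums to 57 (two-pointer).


Two pointers: lo=0, hi=8
No pair sums to 57


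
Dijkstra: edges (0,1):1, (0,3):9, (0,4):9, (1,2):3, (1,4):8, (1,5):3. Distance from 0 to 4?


Dijkstra from 0:
Distances: {0: 0, 1: 1, 2: 4, 3: 9, 4: 9, 5: 4}
Shortest distance to 4 = 9, path = [0, 4]


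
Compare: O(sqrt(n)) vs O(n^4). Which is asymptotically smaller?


sublinear grows slower than quartic
O(sqrt(n)) is asymptotically smaller; O(n^4) grows faster


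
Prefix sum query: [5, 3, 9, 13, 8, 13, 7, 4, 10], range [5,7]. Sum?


Prefix sums: [0, 5, 8, 17, 30, 38, 51, 58, 62, 72]
Sum[5..7] = prefix[8] - prefix[5] = 62 - 38 = 24


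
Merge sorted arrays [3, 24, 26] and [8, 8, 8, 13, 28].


Compare heads, take smaller each step.
Merged: [3, 8, 8, 8, 13, 24, 26, 28]


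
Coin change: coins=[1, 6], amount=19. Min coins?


dp[0]=0; dp[i]=1+min(dp[i-c] for c in coins)
...dp[14]=4, dp[15]=5, dp[16]=6, dp[17]=7, dp[18]=3, dp[19]=4
Minimum coins for 19 = 4


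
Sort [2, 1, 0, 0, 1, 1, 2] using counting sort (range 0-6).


Count array: [2, 3, 2, 0, 0, 0, 0]
Reconstruct: [0, 0, 1, 1, 1, 2, 2]


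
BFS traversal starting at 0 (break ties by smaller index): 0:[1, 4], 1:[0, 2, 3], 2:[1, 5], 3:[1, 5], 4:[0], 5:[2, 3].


BFS queue: start with [0]
Visit order: [0, 1, 4, 2, 3, 5]


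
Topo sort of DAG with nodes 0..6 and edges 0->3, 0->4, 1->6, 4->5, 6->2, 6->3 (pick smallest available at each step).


Kahn's algorithm, process smallest node first
Order: [0, 1, 4, 5, 6, 2, 3]


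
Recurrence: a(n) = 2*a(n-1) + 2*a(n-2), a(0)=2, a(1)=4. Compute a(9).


Build bottom-up:
...a(7)=1792, a(8)=4896, a(9)=2*4896+2*1792=13376


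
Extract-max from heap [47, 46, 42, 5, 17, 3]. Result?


Max = 47
Replace root with last, heapify down
Resulting heap: [46, 17, 42, 5, 3]


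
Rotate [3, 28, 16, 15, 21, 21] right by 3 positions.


Right rotate by 3: [15, 21, 21, 3, 28, 16]


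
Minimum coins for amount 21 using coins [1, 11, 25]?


dp[0]=0; dp[i]=1+min(dp[i-c] for c in coins)
...dp[16]=6, dp[17]=7, dp[18]=8, dp[19]=9, dp[20]=10, dp[21]=11
Minimum coins for 21 = 11


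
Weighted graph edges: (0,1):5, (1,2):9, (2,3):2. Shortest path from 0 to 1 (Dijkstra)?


Dijkstra from 0:
Distances: {0: 0, 1: 5, 2: 14, 3: 16}
Shortest distance to 1 = 5, path = [0, 1]


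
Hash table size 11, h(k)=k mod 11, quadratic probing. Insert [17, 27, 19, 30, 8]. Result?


Insertions: 17->slot 6; 27->slot 5; 19->slot 8; 30->slot 9; 8->slot 1
Table: [None, 8, None, None, None, 27, 17, None, 19, 30, None]


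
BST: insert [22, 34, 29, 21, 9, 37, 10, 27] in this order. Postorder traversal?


Root = 22; build tree by BST insertion.
Postorder traversal: [10, 9, 21, 27, 29, 37, 34, 22]


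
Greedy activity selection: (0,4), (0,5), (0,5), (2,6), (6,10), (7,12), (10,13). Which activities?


Greedy: pick earliest-ending, then skip overlaps.
Selected (3 activities): [(0, 4), (6, 10), (10, 13)]


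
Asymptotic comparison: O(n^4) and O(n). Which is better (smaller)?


linear grows slower than quartic
O(n) is asymptotically smaller; O(n^4) grows faster


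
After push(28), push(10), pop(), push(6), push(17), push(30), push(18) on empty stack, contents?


push(28) -> [28]
push(10) -> [28, 10]
pop() returns 10 -> [28]
push(6) -> [28, 6]
push(17) -> [28, 6, 17]
push(30) -> [28, 6, 17, 30]
push(18) -> [28, 6, 17, 30, 18]
Final stack (bottom to top): [28, 6, 17, 30, 18]


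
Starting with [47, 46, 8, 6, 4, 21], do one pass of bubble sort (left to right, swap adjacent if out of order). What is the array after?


After one pass: [46, 8, 6, 4, 21, 47]


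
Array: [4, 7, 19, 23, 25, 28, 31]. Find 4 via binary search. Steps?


Search for 4:
[0,6] mid=3 arr[3]=23
[0,2] mid=1 arr[1]=7
[0,0] mid=0 arr[0]=4
Total: 3 comparisons


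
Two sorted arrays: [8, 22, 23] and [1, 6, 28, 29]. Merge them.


Compare heads, take smaller each step.
Merged: [1, 6, 8, 22, 23, 28, 29]


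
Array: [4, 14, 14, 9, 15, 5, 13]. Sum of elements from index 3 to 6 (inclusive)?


Prefix sums: [0, 4, 18, 32, 41, 56, 61, 74]
Sum[3..6] = prefix[7] - prefix[3] = 74 - 32 = 42


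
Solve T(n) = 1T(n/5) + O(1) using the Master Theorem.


a=1, b=5, c=0. log_5(1)=0 = c=0. Case 2: O(n^c log n) = O(log n)
Complexity: O(log n)


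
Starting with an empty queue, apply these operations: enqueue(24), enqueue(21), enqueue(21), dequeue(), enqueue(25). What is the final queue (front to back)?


enqueue(24) -> [24]
enqueue(21) -> [24, 21]
enqueue(21) -> [24, 21, 21]
dequeue() returns 24 -> [21, 21]
enqueue(25) -> [21, 21, 25]
Final queue (front to back): [21, 21, 25]


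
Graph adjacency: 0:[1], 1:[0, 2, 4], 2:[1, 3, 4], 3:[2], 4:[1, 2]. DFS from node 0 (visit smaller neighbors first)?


DFS stack-based: start with [0]
Visit order: [0, 1, 2, 3, 4]


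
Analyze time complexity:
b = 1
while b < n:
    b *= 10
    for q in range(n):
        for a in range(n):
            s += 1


Per nesting level: O(log n) * O(n) * O(n) = O(n^2 log n)
Complexity: O(n^2 log n)


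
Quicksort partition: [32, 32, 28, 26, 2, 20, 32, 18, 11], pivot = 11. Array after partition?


Elements <= 11 go left of pivot.
Result: [2, 11, 28, 26, 32, 20, 32, 18, 32], pivot at index 1


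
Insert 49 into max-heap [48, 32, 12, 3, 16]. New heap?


Append 49: [48, 32, 12, 3, 16, 49]
Bubble up: swap idx 5(49) with idx 2(12); swap idx 2(49) with idx 0(48)
Result: [49, 32, 48, 3, 16, 12]


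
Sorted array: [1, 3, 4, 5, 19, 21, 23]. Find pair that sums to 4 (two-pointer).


Two pointers: lo=0, hi=6
Found pair: (1, 3) summing to 4


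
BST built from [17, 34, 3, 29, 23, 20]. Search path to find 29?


BST root = 17
Search for 29: compare at each node
Path: [17, 34, 29]
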